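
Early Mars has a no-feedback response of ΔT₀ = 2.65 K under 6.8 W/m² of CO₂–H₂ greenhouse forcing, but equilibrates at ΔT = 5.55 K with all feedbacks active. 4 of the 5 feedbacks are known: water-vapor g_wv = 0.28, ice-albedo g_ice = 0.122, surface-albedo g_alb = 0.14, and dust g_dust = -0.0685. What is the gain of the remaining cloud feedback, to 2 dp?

0.05

Amplification A = ΔT/ΔT₀ = 5.55/2.65 = 2.094.
Total gain g = 1 − 1/A = 1 − 1/2.094 = 0.5224.
Known gains sum to 0.28 + 0.122 + 0.14 − 0.0685 = 0.4735.
g_cld = 0.5224 − 0.4735 = 0.05.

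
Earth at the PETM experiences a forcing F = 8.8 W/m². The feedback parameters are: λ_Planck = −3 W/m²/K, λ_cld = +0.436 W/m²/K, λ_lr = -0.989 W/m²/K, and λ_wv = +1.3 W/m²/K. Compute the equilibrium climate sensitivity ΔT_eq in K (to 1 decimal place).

Net feedback parameter λ = (−3) + (+0.436) + (-0.989) + (+1.3) = -2.253 W/m²/K.
ΔT = −F/λ = −8.8/(-2.253) = 3.9 K.

3.9 K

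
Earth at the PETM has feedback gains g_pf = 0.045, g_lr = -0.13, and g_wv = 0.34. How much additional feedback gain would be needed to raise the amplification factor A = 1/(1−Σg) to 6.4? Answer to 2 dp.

Current total gain = 0.255.
Target gain for A = 6.4: g* = 1 − 1/6.4 = 0.8438.
Additional gain needed = 0.8438 − 0.255 = 0.59.

0.59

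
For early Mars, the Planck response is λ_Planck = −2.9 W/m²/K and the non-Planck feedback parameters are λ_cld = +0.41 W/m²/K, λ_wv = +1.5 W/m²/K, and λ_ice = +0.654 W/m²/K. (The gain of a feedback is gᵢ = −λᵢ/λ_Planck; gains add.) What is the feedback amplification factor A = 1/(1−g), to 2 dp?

Convert to gains: g_cld = 0.41/2.9 = 0.1414; g_wv = 1.5/2.9 = 0.5172; g_ice = 0.654/2.9 = 0.2255.
Total gain g = 0.8841.
A = 1/(1 − 0.8841) = 8.63.

8.63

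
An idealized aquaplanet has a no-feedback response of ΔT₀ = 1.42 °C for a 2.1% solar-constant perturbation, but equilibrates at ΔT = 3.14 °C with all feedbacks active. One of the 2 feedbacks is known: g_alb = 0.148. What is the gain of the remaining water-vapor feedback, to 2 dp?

Amplification A = ΔT/ΔT₀ = 3.14/1.42 = 2.211.
Total gain g = 1 − 1/A = 1 − 1/2.211 = 0.5477.
The known gain is 0.148.
g_wv = 0.5477 − 0.148 = 0.40.

0.40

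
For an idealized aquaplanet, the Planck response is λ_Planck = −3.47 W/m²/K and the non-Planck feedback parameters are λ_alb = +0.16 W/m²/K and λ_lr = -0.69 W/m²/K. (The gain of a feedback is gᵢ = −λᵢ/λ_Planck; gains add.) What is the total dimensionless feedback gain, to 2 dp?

Convert to gains: g_alb = 0.16/3.47 = 0.04611; g_lr = -0.69/3.47 = -0.1988.
Total gain g = -0.15269.

-0.15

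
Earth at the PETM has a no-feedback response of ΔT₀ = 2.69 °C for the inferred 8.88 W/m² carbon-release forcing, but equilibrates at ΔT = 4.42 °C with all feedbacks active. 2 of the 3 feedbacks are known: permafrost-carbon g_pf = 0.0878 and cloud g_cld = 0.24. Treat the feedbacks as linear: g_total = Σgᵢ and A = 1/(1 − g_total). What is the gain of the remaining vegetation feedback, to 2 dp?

0.06

Amplification A = ΔT/ΔT₀ = 4.42/2.69 = 1.643.
Total gain g = 1 − 1/A = 1 − 1/1.643 = 0.3914.
Known gains sum to 0.0878 + 0.24 = 0.3278.
g_veg = 0.3914 − 0.3278 = 0.06.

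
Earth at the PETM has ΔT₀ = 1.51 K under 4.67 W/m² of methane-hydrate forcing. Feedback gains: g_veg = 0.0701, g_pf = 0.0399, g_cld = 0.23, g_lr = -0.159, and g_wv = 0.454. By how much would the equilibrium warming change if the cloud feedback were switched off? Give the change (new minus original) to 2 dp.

Original: g = 0.635, ΔT = 1.51/(1−0.635) = 4.1370 K.
Without cloud: g' = 0.405, ΔT' = 1.51/(1−0.405) = 2.5378 K.
Change = 2.5378 − 4.1370 = -1.60 K.

-1.60 K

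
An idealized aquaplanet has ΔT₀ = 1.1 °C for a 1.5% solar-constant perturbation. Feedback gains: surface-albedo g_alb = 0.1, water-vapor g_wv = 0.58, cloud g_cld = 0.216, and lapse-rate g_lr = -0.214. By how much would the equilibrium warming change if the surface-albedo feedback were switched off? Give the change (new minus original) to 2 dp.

-0.83 °C

Original: g = 0.682, ΔT = 1.1/(1−0.682) = 3.4591 °C.
Without surface-albedo: g' = 0.582, ΔT' = 1.1/(1−0.582) = 2.6316 °C.
Change = 2.6316 − 3.4591 = -0.83 °C.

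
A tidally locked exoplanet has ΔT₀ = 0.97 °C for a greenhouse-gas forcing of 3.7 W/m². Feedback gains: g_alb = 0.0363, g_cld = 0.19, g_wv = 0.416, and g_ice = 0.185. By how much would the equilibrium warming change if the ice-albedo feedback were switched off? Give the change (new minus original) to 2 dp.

-2.90 °C

Original: g = 0.8273, ΔT = 0.97/(1−0.8273) = 5.6167 °C.
Without ice-albedo: g' = 0.6423, ΔT' = 0.97/(1−0.6423) = 2.7118 °C.
Change = 2.7118 − 5.6167 = -2.90 °C.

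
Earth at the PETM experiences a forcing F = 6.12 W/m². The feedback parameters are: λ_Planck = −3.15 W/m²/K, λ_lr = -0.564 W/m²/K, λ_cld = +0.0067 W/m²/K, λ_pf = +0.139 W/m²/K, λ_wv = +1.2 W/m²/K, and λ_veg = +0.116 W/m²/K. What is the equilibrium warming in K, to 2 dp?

Net feedback parameter λ = (−3.15) + (-0.564) + (+0.0067) + (+0.139) + (+1.2) + (+0.116) = -2.2523 W/m²/K.
ΔT = −F/λ = −6.12/(-2.2523) = 2.72 K.

2.72 K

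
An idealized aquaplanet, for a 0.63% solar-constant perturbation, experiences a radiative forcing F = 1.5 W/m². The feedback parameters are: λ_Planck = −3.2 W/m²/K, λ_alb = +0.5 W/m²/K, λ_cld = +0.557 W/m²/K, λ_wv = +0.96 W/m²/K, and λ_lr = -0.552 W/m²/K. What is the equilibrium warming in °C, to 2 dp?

0.86 °C

Net feedback parameter λ = (−3.2) + (+0.5) + (+0.557) + (+0.96) + (-0.552) = -1.735 W/m²/K.
ΔT = −F/λ = −1.5/(-1.735) = 0.86 °C.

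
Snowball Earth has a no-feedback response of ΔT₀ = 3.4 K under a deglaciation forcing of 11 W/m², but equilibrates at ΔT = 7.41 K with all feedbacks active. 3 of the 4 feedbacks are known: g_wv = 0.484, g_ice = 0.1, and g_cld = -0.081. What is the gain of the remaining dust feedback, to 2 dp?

Amplification A = ΔT/ΔT₀ = 7.41/3.4 = 2.179.
Total gain g = 1 − 1/A = 1 − 1/2.179 = 0.5411.
Known gains sum to 0.484 + 0.1 − 0.081 = 0.503.
g_dust = 0.5411 − 0.503 = 0.04.

0.04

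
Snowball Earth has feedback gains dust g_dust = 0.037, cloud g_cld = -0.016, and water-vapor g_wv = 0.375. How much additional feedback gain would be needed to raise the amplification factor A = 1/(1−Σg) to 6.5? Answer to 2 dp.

0.45

Current total gain = 0.396.
Target gain for A = 6.5: g* = 1 − 1/6.5 = 0.8462.
Additional gain needed = 0.8462 − 0.396 = 0.45.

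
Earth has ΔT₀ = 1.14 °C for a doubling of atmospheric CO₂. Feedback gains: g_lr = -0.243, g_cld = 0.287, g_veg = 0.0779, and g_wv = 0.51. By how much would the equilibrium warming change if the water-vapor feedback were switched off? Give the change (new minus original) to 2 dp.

-1.80 °C

Original: g = 0.6319, ΔT = 1.14/(1−0.6319) = 3.0970 °C.
Without water-vapor: g' = 0.1219, ΔT' = 1.14/(1−0.1219) = 1.2983 °C.
Change = 1.2983 − 3.0970 = -1.80 °C.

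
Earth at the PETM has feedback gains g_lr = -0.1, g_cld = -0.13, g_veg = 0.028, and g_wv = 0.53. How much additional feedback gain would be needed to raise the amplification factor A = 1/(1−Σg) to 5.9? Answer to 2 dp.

Current total gain = 0.328.
Target gain for A = 5.9: g* = 1 − 1/5.9 = 0.8305.
Additional gain needed = 0.8305 − 0.328 = 0.50.

0.50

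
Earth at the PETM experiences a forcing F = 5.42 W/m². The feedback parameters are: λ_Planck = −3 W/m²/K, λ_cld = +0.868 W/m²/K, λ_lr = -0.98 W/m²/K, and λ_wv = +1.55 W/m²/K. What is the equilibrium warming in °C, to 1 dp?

3.5 °C

Net feedback parameter λ = (−3) + (+0.868) + (-0.98) + (+1.55) = -1.562 W/m²/K.
ΔT = −F/λ = −5.42/(-1.562) = 3.5 °C.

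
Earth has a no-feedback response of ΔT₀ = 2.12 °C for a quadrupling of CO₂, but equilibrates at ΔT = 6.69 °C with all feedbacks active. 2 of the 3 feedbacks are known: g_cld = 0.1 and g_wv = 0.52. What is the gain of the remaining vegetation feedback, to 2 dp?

Amplification A = ΔT/ΔT₀ = 6.69/2.12 = 3.156.
Total gain g = 1 − 1/A = 1 − 1/3.156 = 0.6831.
Known gains sum to 0.1 + 0.52 = 0.62.
g_veg = 0.6831 − 0.62 = 0.06.

0.06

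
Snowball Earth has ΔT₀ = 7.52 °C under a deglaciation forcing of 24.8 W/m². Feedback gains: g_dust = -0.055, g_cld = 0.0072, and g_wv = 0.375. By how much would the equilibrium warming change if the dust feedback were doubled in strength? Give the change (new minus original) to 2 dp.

-0.84 °C

Original: g = 0.3272, ΔT = 7.52/(1−0.3272) = 11.1772 °C.
With doubled dust: g' = 0.2722, ΔT' = 7.52/(1−0.2722) = 10.3325 °C.
Change = 10.3325 − 11.1772 = -0.84 °C.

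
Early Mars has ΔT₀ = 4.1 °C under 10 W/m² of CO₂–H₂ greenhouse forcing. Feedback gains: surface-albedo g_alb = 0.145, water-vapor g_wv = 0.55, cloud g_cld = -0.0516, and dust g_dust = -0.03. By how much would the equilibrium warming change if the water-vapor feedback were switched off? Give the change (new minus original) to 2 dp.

-6.23 °C

Original: g = 0.6134, ΔT = 4.1/(1−0.6134) = 10.6053 °C.
Without water-vapor: g' = 0.0634, ΔT' = 4.1/(1−0.0634) = 4.3775 °C.
Change = 4.3775 − 10.6053 = -6.23 °C.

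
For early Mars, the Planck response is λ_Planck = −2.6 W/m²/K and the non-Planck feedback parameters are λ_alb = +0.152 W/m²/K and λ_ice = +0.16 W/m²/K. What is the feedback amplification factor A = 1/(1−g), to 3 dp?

Convert to gains: g_alb = 0.152/2.6 = 0.05846; g_ice = 0.16/2.6 = 0.06154.
Total gain g = 0.12.
A = 1/(1 − 0.12) = 1.136.

1.136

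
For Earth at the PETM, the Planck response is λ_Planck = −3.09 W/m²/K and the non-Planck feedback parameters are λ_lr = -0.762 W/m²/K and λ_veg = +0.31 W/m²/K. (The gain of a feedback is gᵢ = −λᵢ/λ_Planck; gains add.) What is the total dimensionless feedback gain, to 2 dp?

Convert to gains: g_lr = -0.762/3.09 = -0.2466; g_veg = 0.31/3.09 = 0.1003.
Total gain g = -0.1463.

-0.15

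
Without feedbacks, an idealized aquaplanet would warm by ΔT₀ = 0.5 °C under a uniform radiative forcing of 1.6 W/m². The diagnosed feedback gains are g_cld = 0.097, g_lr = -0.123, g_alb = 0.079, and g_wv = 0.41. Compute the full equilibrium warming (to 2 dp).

Total gain g = 0.097 − 0.123 + 0.079 + 0.41 = 0.463.
Amplification A = 1/(1 − 0.463) = 1.862.
ΔT = 0.5 × 1.862 = 0.93 °C.

0.93 °C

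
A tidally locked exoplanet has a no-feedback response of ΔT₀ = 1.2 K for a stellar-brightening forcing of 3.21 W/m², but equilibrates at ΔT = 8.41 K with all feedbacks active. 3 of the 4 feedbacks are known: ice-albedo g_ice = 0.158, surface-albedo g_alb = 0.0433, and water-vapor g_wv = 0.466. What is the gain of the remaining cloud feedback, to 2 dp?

0.19

Amplification A = ΔT/ΔT₀ = 8.41/1.2 = 7.008.
Total gain g = 1 − 1/A = 1 − 1/7.008 = 0.8573.
Known gains sum to 0.158 + 0.0433 + 0.466 = 0.6673.
g_cld = 0.8573 − 0.6673 = 0.19.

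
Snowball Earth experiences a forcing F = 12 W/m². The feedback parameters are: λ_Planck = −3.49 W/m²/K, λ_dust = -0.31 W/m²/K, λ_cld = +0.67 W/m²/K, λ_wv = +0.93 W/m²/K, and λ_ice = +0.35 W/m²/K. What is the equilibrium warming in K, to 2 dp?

Net feedback parameter λ = (−3.49) + (-0.31) + (+0.67) + (+0.93) + (+0.35) = -1.85 W/m²/K.
ΔT = −F/λ = −12/(-1.85) = 6.49 K.

6.49 K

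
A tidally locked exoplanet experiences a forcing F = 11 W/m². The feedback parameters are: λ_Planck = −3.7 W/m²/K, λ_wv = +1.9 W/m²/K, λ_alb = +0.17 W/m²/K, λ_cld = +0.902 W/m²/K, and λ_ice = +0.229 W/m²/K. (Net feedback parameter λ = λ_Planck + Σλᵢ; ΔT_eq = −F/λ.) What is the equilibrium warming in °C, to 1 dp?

Net feedback parameter λ = (−3.7) + (+1.9) + (+0.17) + (+0.902) + (+0.229) = -0.499 W/m²/K.
ΔT = −F/λ = −11/(-0.499) = 22.0 °C.

22.0 °C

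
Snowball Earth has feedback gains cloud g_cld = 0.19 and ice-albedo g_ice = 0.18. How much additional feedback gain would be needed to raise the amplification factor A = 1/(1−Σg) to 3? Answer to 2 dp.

0.30

Current total gain = 0.37.
Target gain for A = 3: g* = 1 − 1/3 = 0.6667.
Additional gain needed = 0.6667 − 0.37 = 0.30.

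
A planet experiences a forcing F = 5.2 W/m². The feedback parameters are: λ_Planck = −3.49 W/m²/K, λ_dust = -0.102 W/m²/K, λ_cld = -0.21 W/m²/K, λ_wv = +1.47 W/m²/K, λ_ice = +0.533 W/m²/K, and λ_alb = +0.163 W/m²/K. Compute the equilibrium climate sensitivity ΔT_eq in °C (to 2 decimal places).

3.18 °C

Net feedback parameter λ = (−3.49) + (-0.102) + (-0.21) + (+1.47) + (+0.533) + (+0.163) = -1.636 W/m²/K.
ΔT = −F/λ = −5.2/(-1.636) = 3.18 °C.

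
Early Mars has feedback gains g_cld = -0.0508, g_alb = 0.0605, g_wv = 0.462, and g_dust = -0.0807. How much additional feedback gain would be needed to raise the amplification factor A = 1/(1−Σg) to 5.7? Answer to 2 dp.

0.43

Current total gain = 0.391.
Target gain for A = 5.7: g* = 1 − 1/5.7 = 0.8246.
Additional gain needed = 0.8246 − 0.391 = 0.43.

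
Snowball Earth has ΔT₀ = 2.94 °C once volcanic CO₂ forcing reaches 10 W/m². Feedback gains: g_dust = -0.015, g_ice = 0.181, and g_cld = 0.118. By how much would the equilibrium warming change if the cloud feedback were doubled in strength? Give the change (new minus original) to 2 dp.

Original: g = 0.284, ΔT = 2.94/(1−0.284) = 4.1061 °C.
With doubled cloud: g' = 0.402, ΔT' = 2.94/(1−0.402) = 4.9164 °C.
Change = 4.9164 − 4.1061 = 0.81 °C.

0.81 °C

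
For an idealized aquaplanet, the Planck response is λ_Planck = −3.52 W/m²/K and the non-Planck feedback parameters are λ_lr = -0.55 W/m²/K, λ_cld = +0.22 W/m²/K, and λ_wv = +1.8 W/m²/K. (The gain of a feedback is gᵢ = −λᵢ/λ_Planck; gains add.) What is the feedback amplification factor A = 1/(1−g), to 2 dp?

Convert to gains: g_lr = -0.55/3.52 = -0.1562; g_cld = 0.22/3.52 = 0.0625; g_wv = 1.8/3.52 = 0.5114.
Total gain g = 0.4177.
A = 1/(1 − 0.4177) = 1.72.

1.72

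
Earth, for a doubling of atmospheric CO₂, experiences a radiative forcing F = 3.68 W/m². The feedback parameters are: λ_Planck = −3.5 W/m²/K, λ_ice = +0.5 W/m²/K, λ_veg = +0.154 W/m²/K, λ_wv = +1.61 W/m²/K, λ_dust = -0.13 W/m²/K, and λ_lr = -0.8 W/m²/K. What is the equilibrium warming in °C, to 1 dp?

Net feedback parameter λ = (−3.5) + (+0.5) + (+0.154) + (+1.61) + (-0.13) + (-0.8) = -2.166 W/m²/K.
ΔT = −F/λ = −3.68/(-2.166) = 1.7 °C.

1.7 °C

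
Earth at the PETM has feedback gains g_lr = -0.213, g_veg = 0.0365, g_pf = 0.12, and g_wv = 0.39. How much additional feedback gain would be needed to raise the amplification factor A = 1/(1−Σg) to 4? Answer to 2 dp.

0.42

Current total gain = 0.3335.
Target gain for A = 4: g* = 1 − 1/4 = 0.75.
Additional gain needed = 0.75 − 0.3335 = 0.42.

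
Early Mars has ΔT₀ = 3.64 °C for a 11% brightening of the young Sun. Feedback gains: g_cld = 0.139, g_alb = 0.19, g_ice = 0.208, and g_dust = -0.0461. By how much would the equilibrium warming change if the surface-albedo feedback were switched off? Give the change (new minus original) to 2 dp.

Original: g = 0.4909, ΔT = 3.64/(1−0.4909) = 7.1499 °C.
Without surface-albedo: g' = 0.3009, ΔT' = 3.64/(1−0.3009) = 5.2067 °C.
Change = 5.2067 − 7.1499 = -1.94 °C.

-1.94 °C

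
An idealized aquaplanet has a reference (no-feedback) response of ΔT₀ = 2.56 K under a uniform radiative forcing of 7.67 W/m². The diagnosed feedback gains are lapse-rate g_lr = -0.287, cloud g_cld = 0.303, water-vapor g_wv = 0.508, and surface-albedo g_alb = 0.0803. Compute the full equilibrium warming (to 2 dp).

6.47 K

Total gain g = -0.287 + 0.303 + 0.508 + 0.0803 = 0.6043.
Amplification A = 1/(1 − 0.6043) = 2.527.
ΔT = 2.56 × 2.527 = 6.47 K.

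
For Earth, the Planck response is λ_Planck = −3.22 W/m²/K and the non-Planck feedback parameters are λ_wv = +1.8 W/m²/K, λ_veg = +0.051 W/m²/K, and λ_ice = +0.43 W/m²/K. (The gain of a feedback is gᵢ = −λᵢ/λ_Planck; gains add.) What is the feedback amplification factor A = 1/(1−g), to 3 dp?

3.429

Convert to gains: g_wv = 1.8/3.22 = 0.559; g_veg = 0.051/3.22 = 0.01584; g_ice = 0.43/3.22 = 0.1335.
Total gain g = 0.70834.
A = 1/(1 − 0.70834) = 3.429.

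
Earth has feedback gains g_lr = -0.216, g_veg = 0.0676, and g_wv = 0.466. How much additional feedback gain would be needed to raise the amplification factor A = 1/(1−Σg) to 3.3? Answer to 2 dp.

0.38

Current total gain = 0.3176.
Target gain for A = 3.3: g* = 1 − 1/3.3 = 0.697.
Additional gain needed = 0.697 − 0.3176 = 0.38.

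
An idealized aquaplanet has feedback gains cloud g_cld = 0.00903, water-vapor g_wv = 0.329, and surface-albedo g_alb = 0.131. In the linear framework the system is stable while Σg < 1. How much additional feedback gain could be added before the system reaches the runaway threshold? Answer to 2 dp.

Current total gain = 0.00903 + 0.329 + 0.131 = 0.46903.
Margin to runaway = 1 − 0.46903 = 0.53.

0.53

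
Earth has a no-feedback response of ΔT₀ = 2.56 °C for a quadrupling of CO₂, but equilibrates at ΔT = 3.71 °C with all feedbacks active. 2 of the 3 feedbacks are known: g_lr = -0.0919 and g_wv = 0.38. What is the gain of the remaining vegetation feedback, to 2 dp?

0.02

Amplification A = ΔT/ΔT₀ = 3.71/2.56 = 1.449.
Total gain g = 1 − 1/A = 1 − 1/1.449 = 0.3099.
Known gains sum to -0.0919 + 0.38 = 0.2881.
g_veg = 0.3099 − 0.2881 = 0.02.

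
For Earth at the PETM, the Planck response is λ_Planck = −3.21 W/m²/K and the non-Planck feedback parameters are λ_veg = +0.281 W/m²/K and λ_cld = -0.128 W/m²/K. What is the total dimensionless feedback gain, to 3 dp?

Convert to gains: g_veg = 0.281/3.21 = 0.08754; g_cld = -0.128/3.21 = -0.03988.
Total gain g = 0.04766.

0.048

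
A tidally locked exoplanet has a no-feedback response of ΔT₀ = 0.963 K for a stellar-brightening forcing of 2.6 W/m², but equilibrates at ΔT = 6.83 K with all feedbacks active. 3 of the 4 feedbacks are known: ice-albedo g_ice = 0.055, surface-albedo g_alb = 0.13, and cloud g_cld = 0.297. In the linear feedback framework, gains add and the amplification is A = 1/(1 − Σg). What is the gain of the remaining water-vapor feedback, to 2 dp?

0.38

Amplification A = ΔT/ΔT₀ = 6.83/0.963 = 7.092.
Total gain g = 1 − 1/A = 1 − 1/7.092 = 0.859.
Known gains sum to 0.055 + 0.13 + 0.297 = 0.482.
g_wv = 0.859 − 0.482 = 0.38.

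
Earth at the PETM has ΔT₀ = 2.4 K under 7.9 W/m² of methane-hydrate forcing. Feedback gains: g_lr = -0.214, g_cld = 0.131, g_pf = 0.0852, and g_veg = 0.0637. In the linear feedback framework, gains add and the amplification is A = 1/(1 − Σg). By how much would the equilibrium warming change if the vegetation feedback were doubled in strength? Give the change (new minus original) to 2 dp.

Original: g = 0.0659, ΔT = 2.4/(1−0.0659) = 2.5693 K.
With doubled vegetation: g' = 0.1296, ΔT' = 2.4/(1−0.1296) = 2.7574 K.
Change = 2.7574 − 2.5693 = 0.19 K.

0.19 K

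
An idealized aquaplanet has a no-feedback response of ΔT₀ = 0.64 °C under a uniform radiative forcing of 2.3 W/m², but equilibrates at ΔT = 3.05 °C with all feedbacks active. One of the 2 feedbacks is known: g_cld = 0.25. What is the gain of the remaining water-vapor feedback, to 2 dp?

0.54

Amplification A = ΔT/ΔT₀ = 3.05/0.64 = 4.766.
Total gain g = 1 − 1/A = 1 − 1/4.766 = 0.7902.
The known gain is 0.25.
g_wv = 0.7902 − 0.25 = 0.54.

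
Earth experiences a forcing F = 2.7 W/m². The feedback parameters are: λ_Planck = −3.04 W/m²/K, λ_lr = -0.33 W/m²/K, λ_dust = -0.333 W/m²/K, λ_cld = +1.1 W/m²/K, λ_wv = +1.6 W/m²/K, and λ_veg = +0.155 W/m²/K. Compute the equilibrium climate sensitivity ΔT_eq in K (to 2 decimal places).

3.18 K

Net feedback parameter λ = (−3.04) + (-0.33) + (-0.333) + (+1.1) + (+1.6) + (+0.155) = -0.848 W/m²/K.
ΔT = −F/λ = −2.7/(-0.848) = 3.18 K.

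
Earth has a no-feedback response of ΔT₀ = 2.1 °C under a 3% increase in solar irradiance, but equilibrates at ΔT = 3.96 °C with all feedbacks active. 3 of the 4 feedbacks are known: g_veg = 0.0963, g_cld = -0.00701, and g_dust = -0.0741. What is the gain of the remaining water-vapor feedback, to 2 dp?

Amplification A = ΔT/ΔT₀ = 3.96/2.1 = 1.886.
Total gain g = 1 − 1/A = 1 − 1/1.886 = 0.4698.
Known gains sum to 0.0963 − 0.00701 − 0.0741 = 0.01519.
g_wv = 0.4698 − 0.01519 = 0.45.

0.45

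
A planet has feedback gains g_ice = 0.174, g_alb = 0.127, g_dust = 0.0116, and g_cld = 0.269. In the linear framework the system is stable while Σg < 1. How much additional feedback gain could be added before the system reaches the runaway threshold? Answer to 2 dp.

Current total gain = 0.174 + 0.127 + 0.0116 + 0.269 = 0.5816.
Margin to runaway = 1 − 0.5816 = 0.42.

0.42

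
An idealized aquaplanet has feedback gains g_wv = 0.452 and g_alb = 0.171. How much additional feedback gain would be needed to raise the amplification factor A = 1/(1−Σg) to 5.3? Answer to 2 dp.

0.19

Current total gain = 0.623.
Target gain for A = 5.3: g* = 1 − 1/5.3 = 0.8113.
Additional gain needed = 0.8113 − 0.623 = 0.19.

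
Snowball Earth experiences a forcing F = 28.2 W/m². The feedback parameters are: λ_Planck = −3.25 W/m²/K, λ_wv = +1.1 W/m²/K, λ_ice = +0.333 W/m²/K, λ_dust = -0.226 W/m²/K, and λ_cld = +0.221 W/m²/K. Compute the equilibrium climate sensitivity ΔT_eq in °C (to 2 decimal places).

15.48 °C

Net feedback parameter λ = (−3.25) + (+1.1) + (+0.333) + (-0.226) + (+0.221) = -1.822 W/m²/K.
ΔT = −F/λ = −28.2/(-1.822) = 15.48 °C.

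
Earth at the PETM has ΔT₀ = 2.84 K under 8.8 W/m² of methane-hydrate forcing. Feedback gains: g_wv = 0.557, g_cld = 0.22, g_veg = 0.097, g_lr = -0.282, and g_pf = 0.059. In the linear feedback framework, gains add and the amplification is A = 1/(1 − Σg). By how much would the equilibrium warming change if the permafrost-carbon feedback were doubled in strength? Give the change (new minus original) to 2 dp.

Original: g = 0.651, ΔT = 2.84/(1−0.651) = 8.1375 K.
With doubled permafrost-carbon: g' = 0.71, ΔT' = 2.84/(1−0.71) = 9.7931 K.
Change = 9.7931 − 8.1375 = 1.66 K.

1.66 K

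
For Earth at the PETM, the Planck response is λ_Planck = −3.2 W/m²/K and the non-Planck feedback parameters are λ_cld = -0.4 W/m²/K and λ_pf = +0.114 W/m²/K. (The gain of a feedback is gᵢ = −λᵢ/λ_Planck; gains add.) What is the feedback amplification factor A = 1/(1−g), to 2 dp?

Convert to gains: g_cld = -0.4/3.2 = -0.125; g_pf = 0.114/3.2 = 0.03562.
Total gain g = -0.08938.
A = 1/(1 + 0.08938) = 0.92.

0.92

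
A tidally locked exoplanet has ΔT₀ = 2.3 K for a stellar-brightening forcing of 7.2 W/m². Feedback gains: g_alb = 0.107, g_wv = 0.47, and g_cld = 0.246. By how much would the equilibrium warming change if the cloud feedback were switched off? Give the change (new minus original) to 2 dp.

-7.56 K

Original: g = 0.823, ΔT = 2.3/(1−0.823) = 12.9944 K.
Without cloud: g' = 0.577, ΔT' = 2.3/(1−0.577) = 5.4374 K.
Change = 5.4374 − 12.9944 = -7.56 K.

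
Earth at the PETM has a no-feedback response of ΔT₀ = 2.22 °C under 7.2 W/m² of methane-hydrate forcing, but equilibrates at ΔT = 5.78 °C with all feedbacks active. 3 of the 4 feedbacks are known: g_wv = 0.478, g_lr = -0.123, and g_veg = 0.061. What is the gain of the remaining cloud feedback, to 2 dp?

0.20

Amplification A = ΔT/ΔT₀ = 5.78/2.22 = 2.604.
Total gain g = 1 − 1/A = 1 − 1/2.604 = 0.616.
Known gains sum to 0.478 − 0.123 + 0.061 = 0.416.
g_cld = 0.616 − 0.416 = 0.20.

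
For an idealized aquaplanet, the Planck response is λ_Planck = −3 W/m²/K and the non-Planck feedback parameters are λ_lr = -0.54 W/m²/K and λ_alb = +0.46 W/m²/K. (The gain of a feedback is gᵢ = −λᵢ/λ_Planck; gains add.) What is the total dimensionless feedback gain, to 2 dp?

Convert to gains: g_lr = -0.54/3 = -0.18; g_alb = 0.46/3 = 0.1533.
Total gain g = -0.0267.

-0.03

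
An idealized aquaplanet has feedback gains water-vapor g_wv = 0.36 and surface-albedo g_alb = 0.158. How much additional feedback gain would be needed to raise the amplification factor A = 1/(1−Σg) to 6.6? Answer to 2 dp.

0.33

Current total gain = 0.518.
Target gain for A = 6.6: g* = 1 − 1/6.6 = 0.8485.
Additional gain needed = 0.8485 − 0.518 = 0.33.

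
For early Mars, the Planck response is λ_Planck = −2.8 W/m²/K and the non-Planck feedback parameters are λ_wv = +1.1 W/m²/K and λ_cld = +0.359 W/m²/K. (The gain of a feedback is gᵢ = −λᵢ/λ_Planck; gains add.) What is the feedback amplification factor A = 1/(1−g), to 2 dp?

2.09

Convert to gains: g_wv = 1.1/2.8 = 0.3929; g_cld = 0.359/2.8 = 0.1282.
Total gain g = 0.5211.
A = 1/(1 − 0.5211) = 2.09.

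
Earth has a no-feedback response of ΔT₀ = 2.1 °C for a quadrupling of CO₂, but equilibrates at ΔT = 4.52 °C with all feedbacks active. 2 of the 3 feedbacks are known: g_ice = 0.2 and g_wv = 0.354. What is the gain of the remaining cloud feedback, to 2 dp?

-0.02

Amplification A = ΔT/ΔT₀ = 4.52/2.1 = 2.152.
Total gain g = 1 − 1/A = 1 − 1/2.152 = 0.5353.
Known gains sum to 0.2 + 0.354 = 0.554.
g_cld = 0.5353 − 0.554 = -0.02.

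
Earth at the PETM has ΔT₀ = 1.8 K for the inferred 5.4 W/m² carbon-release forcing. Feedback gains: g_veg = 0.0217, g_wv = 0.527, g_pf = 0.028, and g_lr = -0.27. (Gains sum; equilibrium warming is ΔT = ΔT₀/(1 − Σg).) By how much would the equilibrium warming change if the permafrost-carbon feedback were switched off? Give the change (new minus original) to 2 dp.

Original: g = 0.3067, ΔT = 1.8/(1−0.3067) = 2.5963 K.
Without permafrost-carbon: g' = 0.2787, ΔT' = 1.8/(1−0.2787) = 2.4955 K.
Change = 2.4955 − 2.5963 = -0.10 K.

-0.10 K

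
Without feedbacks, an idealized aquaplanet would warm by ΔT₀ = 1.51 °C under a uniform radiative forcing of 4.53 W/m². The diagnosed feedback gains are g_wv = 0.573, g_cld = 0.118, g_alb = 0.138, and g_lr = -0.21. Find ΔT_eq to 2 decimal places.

Total gain g = 0.573 + 0.118 + 0.138 − 0.21 = 0.619.
Amplification A = 1/(1 − 0.619) = 2.625.
ΔT = 1.51 × 2.625 = 3.96 °C.

3.96 °C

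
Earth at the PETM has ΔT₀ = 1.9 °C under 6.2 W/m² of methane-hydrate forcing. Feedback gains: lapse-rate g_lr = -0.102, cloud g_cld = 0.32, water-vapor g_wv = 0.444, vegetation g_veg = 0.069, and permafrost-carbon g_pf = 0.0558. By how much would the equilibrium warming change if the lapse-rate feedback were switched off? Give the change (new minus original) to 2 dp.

Original: g = 0.7868, ΔT = 1.9/(1−0.7868) = 8.9118 °C.
Without lapse-rate: g' = 0.8888, ΔT' = 1.9/(1−0.8888) = 17.0863 °C.
Change = 17.0863 − 8.9118 = 8.17 °C.

8.17 °C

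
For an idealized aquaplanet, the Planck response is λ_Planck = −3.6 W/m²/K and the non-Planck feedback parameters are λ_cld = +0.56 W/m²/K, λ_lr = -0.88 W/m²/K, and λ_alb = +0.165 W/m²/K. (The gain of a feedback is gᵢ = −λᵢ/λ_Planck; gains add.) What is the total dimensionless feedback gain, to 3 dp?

Convert to gains: g_cld = 0.56/3.6 = 0.1556; g_lr = -0.88/3.6 = -0.2444; g_alb = 0.165/3.6 = 0.04583.
Total gain g = -0.04297.

-0.043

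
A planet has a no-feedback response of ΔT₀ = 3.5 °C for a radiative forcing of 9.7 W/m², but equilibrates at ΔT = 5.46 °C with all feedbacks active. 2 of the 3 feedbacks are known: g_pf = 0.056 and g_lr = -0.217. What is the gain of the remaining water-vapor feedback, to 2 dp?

0.52

Amplification A = ΔT/ΔT₀ = 5.46/3.5 = 1.56.
Total gain g = 1 − 1/A = 1 − 1/1.56 = 0.359.
Known gains sum to 0.056 − 0.217 = -0.161.
g_wv = 0.359 + 0.161 = 0.52.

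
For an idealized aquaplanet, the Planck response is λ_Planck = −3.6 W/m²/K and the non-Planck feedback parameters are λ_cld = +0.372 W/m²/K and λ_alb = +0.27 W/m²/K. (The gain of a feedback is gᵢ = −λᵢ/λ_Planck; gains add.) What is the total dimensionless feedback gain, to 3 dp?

0.178

Convert to gains: g_cld = 0.372/3.6 = 0.1033; g_alb = 0.27/3.6 = 0.075.
Total gain g = 0.1783.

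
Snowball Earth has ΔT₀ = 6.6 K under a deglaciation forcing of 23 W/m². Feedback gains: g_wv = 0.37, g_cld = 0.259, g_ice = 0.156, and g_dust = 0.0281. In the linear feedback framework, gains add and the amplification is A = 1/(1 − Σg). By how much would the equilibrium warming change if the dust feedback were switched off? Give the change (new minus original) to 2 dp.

-4.62 K

Original: g = 0.8131, ΔT = 6.6/(1−0.8131) = 35.3130 K.
Without dust: g' = 0.785, ΔT' = 6.6/(1−0.785) = 30.6977 K.
Change = 30.6977 − 35.3130 = -4.62 K.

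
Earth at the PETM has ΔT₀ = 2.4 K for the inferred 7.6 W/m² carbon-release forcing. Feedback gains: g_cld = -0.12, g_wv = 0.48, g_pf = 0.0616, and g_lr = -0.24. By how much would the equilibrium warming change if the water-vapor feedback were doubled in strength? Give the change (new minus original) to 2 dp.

4.16 K

Original: g = 0.1816, ΔT = 2.4/(1−0.1816) = 2.9326 K.
With doubled water-vapor: g' = 0.6616, ΔT' = 2.4/(1−0.6616) = 7.0922 K.
Change = 7.0922 − 2.9326 = 4.16 K.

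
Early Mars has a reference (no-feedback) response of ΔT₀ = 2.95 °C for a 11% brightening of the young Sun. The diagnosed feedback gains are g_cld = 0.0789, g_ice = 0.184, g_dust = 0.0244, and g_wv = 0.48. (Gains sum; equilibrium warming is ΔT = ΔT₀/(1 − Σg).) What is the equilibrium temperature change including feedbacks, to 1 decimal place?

Total gain g = 0.0789 + 0.184 + 0.0244 + 0.48 = 0.7673.
Amplification A = 1/(1 − 0.7673) = 4.297.
ΔT = 2.95 × 4.297 = 12.7 °C.

12.7 °C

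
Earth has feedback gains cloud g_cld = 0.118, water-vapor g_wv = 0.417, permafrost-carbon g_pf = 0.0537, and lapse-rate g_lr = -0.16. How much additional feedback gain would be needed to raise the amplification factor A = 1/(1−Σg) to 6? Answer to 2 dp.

Current total gain = 0.4287.
Target gain for A = 6: g* = 1 − 1/6 = 0.8333.
Additional gain needed = 0.8333 − 0.4287 = 0.40.

0.40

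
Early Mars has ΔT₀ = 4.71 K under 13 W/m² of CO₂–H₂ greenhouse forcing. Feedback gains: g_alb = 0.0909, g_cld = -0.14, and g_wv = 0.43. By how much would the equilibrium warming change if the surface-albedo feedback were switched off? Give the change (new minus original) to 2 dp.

-0.97 K

Original: g = 0.3809, ΔT = 4.71/(1−0.3809) = 7.6078 K.
Without surface-albedo: g' = 0.29, ΔT' = 4.71/(1−0.29) = 6.6338 K.
Change = 6.6338 − 7.6078 = -0.97 K.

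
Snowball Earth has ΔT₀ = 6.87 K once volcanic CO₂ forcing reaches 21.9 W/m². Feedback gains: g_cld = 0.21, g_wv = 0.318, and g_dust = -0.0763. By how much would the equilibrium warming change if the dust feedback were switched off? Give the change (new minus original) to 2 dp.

Original: g = 0.4517, ΔT = 6.87/(1−0.4517) = 12.5296 K.
Without dust: g' = 0.528, ΔT' = 6.87/(1−0.528) = 14.5551 K.
Change = 14.5551 − 12.5296 = 2.03 K.

2.03 K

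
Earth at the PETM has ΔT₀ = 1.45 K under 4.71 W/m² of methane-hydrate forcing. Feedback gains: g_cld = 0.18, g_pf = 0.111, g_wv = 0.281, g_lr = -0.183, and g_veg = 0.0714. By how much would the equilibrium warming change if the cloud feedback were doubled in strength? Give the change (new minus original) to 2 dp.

Original: g = 0.4604, ΔT = 1.45/(1−0.4604) = 2.6872 K.
With doubled cloud: g' = 0.6404, ΔT' = 1.45/(1−0.6404) = 4.0323 K.
Change = 4.0323 − 2.6872 = 1.35 K.

1.35 K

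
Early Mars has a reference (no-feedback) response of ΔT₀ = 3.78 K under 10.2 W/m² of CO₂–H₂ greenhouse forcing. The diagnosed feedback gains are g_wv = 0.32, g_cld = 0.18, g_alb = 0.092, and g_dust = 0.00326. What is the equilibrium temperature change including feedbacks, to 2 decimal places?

Total gain g = 0.32 + 0.18 + 0.092 + 0.00326 = 0.59526.
Amplification A = 1/(1 − 0.59526) = 2.471.
ΔT = 3.78 × 2.471 = 9.34 K.

9.34 K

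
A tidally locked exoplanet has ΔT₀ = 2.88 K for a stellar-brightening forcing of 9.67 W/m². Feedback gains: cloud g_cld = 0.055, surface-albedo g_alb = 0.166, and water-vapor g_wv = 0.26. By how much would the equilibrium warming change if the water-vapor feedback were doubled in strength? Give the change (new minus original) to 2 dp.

Original: g = 0.481, ΔT = 2.88/(1−0.481) = 5.5491 K.
With doubled water-vapor: g' = 0.741, ΔT' = 2.88/(1−0.741) = 11.1197 K.
Change = 11.1197 − 5.5491 = 5.57 K.

5.57 K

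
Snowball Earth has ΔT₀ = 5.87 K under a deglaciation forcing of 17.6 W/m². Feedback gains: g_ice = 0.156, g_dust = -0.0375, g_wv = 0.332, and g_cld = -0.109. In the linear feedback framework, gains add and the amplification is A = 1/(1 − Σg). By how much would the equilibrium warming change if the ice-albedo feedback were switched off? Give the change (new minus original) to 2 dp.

Original: g = 0.3415, ΔT = 5.87/(1−0.3415) = 8.9142 K.
Without ice-albedo: g' = 0.1855, ΔT' = 5.87/(1−0.1855) = 7.2069 K.
Change = 7.2069 − 8.9142 = -1.71 K.

-1.71 K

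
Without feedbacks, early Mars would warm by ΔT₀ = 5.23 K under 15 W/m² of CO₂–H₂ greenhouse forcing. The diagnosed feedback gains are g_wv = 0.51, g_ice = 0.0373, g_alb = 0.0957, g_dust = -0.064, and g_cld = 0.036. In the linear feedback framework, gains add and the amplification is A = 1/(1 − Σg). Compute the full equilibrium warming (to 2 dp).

Total gain g = 0.51 + 0.0373 + 0.0957 − 0.064 + 0.036 = 0.615.
Amplification A = 1/(1 − 0.615) = 2.597.
ΔT = 5.23 × 2.597 = 13.58 K.

13.58 K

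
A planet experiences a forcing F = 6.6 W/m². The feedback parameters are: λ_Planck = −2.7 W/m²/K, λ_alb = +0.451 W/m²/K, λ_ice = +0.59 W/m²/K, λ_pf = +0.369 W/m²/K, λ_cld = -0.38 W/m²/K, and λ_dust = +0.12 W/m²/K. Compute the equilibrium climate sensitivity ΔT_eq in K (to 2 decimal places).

4.26 K

Net feedback parameter λ = (−2.7) + (+0.451) + (+0.59) + (+0.369) + (-0.38) + (+0.12) = -1.55 W/m²/K.
ΔT = −F/λ = −6.6/(-1.55) = 4.26 K.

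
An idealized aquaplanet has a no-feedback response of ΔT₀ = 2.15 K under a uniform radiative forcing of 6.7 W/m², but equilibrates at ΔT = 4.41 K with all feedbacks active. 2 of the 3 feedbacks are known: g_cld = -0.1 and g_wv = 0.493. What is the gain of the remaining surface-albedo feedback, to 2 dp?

0.12

Amplification A = ΔT/ΔT₀ = 4.41/2.15 = 2.051.
Total gain g = 1 − 1/A = 1 − 1/2.051 = 0.5124.
Known gains sum to -0.1 + 0.493 = 0.393.
g_alb = 0.5124 − 0.393 = 0.12.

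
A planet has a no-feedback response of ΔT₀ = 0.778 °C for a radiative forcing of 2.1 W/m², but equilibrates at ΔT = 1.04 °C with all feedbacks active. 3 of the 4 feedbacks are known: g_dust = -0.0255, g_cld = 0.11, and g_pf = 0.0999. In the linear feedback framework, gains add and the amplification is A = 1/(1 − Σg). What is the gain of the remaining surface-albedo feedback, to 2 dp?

Amplification A = ΔT/ΔT₀ = 1.04/0.778 = 1.337.
Total gain g = 1 − 1/A = 1 − 1/1.337 = 0.2521.
Known gains sum to -0.0255 + 0.11 + 0.0999 = 0.1844.
g_alb = 0.2521 − 0.1844 = 0.07.

0.07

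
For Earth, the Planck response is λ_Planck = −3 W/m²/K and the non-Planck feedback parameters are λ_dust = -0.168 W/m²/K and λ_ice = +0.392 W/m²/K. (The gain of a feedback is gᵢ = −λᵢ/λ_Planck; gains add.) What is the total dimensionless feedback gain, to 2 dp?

Convert to gains: g_dust = -0.168/3 = -0.056; g_ice = 0.392/3 = 0.1307.
Total gain g = 0.0747.

0.07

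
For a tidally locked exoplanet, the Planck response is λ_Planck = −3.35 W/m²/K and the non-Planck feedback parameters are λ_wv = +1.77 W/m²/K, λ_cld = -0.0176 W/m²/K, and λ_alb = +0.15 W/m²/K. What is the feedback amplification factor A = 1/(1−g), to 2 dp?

2.31

Convert to gains: g_wv = 1.77/3.35 = 0.5284; g_cld = -0.0176/3.35 = -0.005254; g_alb = 0.15/3.35 = 0.04478.
Total gain g = 0.567926.
A = 1/(1 − 0.567926) = 2.31.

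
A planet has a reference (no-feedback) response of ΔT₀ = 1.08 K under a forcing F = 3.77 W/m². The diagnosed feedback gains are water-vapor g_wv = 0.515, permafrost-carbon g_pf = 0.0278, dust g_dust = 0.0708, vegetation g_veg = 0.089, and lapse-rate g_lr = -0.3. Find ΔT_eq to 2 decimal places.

Total gain g = 0.515 + 0.0278 + 0.0708 + 0.089 − 0.3 = 0.4026.
Amplification A = 1/(1 − 0.4026) = 1.674.
ΔT = 1.08 × 1.674 = 1.81 K.

1.81 K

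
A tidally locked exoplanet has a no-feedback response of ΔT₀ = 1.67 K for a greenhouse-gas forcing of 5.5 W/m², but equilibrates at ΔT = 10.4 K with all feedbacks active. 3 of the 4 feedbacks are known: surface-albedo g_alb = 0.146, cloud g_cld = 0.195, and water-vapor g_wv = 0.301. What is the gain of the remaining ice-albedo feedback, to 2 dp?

0.20

Amplification A = ΔT/ΔT₀ = 10.4/1.67 = 6.228.
Total gain g = 1 − 1/A = 1 − 1/6.228 = 0.8394.
Known gains sum to 0.146 + 0.195 + 0.301 = 0.642.
g_ice = 0.8394 − 0.642 = 0.20.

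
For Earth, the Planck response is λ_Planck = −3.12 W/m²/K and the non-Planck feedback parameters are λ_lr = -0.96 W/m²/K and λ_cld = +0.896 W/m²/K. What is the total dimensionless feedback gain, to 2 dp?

-0.02

Convert to gains: g_lr = -0.96/3.12 = -0.3077; g_cld = 0.896/3.12 = 0.2872.
Total gain g = -0.0205.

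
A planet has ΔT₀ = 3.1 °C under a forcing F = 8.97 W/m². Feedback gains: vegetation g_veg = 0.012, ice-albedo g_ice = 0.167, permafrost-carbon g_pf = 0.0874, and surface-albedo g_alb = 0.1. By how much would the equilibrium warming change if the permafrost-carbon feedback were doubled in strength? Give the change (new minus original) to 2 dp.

0.78 °C

Original: g = 0.3664, ΔT = 3.1/(1−0.3664) = 4.8927 °C.
With doubled permafrost-carbon: g' = 0.4538, ΔT' = 3.1/(1−0.4538) = 5.6756 °C.
Change = 5.6756 − 4.8927 = 0.78 °C.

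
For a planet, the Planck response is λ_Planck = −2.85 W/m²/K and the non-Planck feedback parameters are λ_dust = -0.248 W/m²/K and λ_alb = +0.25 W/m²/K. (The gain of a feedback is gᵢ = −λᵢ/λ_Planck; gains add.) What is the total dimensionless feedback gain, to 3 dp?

0.001

Convert to gains: g_dust = -0.248/2.85 = -0.08702; g_alb = 0.25/2.85 = 0.08772.
Total gain g = 0.0007.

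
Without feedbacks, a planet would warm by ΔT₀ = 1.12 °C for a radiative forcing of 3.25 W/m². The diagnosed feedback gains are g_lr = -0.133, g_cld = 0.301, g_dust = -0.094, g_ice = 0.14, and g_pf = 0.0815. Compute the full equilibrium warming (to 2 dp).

1.59 °C

Total gain g = -0.133 + 0.301 − 0.094 + 0.14 + 0.0815 = 0.2955.
Amplification A = 1/(1 − 0.2955) = 1.419.
ΔT = 1.12 × 1.419 = 1.59 °C.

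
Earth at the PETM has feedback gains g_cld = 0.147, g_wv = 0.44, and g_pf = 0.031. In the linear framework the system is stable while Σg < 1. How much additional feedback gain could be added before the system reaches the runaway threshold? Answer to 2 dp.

Current total gain = 0.147 + 0.44 + 0.031 = 0.618.
Margin to runaway = 1 − 0.618 = 0.38.

0.38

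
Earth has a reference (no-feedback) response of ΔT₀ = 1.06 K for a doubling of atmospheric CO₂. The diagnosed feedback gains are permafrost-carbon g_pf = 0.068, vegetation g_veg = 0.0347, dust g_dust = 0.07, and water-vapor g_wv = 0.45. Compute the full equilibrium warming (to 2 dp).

2.81 K

Total gain g = 0.068 + 0.0347 + 0.07 + 0.45 = 0.6227.
Amplification A = 1/(1 − 0.6227) = 2.65.
ΔT = 1.06 × 2.65 = 2.81 K.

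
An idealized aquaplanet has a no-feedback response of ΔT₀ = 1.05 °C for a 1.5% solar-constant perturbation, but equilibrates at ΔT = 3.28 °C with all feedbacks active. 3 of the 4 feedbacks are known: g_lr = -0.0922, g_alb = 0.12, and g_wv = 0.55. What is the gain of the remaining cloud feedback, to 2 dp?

0.10

Amplification A = ΔT/ΔT₀ = 3.28/1.05 = 3.124.
Total gain g = 1 − 1/A = 1 − 1/3.124 = 0.6799.
Known gains sum to -0.0922 + 0.12 + 0.55 = 0.5778.
g_cld = 0.6799 − 0.5778 = 0.10.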